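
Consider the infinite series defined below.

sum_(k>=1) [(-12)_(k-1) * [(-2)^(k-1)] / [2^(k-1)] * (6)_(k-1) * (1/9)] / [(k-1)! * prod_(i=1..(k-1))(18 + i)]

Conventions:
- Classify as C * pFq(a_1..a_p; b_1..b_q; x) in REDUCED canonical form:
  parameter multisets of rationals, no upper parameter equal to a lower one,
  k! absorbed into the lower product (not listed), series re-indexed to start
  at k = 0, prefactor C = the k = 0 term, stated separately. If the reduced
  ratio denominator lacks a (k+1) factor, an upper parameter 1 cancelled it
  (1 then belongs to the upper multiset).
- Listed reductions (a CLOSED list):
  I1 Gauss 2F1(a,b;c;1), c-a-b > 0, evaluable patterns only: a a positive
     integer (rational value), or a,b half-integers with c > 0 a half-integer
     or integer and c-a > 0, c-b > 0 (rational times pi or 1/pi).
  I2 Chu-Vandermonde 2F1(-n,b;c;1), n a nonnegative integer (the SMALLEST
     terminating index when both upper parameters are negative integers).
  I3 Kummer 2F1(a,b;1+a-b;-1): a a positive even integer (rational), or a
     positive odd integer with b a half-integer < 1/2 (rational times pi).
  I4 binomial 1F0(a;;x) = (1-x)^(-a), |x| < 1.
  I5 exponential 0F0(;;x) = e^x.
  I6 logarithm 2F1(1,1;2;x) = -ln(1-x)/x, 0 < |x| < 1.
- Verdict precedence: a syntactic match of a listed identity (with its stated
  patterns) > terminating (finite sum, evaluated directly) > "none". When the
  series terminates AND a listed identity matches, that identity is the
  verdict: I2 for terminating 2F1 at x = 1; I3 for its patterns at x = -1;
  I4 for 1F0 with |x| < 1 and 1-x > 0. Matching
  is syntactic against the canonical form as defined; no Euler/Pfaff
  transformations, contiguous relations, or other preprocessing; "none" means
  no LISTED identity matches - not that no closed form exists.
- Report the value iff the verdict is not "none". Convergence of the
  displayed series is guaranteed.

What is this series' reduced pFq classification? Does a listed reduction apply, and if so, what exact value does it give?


Classification (C = 1/9): 2F1 with upper {-12, 6}, lower {19}, argument x = -1. Verdict (x = -1): Kummer's theorem (I3) applies (x = -1; c = 19 equals 1+a-b for upper {-12, 6}: listed pattern). Its exact value is 68/15.

Structural cue: from the first term 1/9: the two k-th powers (prefactor 1/9) combine into one argument.
Adjacent-term ratio: r(k) = (-1) * (k-12) (k+6) / [(k+19) (k+1)] - rational in k. x = (-1); t_0 = 1/9; negate the roots.


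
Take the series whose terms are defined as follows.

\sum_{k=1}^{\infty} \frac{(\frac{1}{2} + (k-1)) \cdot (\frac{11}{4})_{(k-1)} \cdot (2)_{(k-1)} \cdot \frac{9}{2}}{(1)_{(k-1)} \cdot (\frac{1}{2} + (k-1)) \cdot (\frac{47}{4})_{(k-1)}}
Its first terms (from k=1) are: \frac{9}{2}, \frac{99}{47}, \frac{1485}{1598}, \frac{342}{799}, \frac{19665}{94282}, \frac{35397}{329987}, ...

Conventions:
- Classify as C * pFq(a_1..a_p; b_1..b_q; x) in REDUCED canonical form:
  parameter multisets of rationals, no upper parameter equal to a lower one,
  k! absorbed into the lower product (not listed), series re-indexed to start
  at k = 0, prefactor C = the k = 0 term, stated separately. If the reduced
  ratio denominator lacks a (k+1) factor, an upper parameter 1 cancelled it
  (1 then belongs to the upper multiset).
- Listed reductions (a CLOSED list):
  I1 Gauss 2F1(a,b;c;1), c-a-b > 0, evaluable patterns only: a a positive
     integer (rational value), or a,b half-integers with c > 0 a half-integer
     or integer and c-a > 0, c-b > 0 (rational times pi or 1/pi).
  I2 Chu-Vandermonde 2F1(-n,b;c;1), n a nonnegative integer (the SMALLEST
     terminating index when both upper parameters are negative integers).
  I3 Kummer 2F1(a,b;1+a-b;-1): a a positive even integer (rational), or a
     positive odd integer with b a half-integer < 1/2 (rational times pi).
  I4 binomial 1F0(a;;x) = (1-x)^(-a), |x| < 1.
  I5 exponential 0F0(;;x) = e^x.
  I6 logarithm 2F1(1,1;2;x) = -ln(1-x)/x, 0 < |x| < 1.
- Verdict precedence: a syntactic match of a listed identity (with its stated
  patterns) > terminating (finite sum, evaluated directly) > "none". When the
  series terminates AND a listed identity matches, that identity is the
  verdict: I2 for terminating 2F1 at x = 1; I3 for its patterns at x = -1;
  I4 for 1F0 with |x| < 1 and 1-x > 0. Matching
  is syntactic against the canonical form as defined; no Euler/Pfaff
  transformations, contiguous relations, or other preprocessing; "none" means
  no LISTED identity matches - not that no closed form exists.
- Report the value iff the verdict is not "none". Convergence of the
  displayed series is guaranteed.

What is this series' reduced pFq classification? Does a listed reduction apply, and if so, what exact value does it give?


Canonical form: C = \frac{9}{2} times 2F1 with upper {2, \frac{11}{4}}, lower {\frac{47}{4}}, x = 1. Verdict (x = 1): Gauss (I1, integer-parameter pattern) applies (x = 1: the Gamma ratio telescopes since c-a-b = 7 > 0 and a = 2 in Z>0). Hence: \frac{15093}{1792}.

Structural cue: from the first term \frac{9}{2}: (1)_k (prefactor 9/2) is k! itself.
Term ratio: r(k) = 1 * (k+2) (k+\frac{11}{4}) / [(k+\frac{47}{4}) (k+1)] - rational; roots negated = parameters, x = 1, C = \frac{9}{2}.


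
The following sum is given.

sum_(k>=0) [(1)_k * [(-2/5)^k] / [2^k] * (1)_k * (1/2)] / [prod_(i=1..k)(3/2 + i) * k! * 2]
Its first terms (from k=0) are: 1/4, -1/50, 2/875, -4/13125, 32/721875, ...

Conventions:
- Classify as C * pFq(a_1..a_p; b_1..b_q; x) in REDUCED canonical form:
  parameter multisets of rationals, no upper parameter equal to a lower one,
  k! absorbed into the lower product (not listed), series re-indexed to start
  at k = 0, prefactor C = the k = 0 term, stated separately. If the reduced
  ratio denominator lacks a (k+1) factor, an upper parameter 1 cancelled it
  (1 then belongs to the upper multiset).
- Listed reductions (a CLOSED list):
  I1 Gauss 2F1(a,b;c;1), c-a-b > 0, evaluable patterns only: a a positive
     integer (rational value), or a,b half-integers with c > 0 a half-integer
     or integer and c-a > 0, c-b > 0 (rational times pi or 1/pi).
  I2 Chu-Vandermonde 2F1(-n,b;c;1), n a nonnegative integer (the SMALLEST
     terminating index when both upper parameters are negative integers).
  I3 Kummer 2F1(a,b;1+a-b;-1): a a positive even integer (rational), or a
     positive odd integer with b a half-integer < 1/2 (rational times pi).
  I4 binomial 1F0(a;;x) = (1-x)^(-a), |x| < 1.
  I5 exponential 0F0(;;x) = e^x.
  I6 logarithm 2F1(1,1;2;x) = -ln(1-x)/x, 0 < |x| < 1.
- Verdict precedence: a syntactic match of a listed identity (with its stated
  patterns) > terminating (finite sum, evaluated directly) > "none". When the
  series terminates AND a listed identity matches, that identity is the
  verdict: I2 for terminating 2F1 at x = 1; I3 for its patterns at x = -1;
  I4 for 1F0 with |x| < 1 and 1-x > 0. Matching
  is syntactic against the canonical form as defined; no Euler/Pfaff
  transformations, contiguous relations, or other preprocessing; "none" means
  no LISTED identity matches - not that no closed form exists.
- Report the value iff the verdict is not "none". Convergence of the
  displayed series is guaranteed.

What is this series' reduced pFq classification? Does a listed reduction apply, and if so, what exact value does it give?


The tell: x = (-1/5) and the lower running product (prefactor 1/4) is a rising factorial.
Ratio: r(k) = (-1/5) * (k+1) (k+1) / [(k+5/2) (k+1)] ; factor over Q: parameters, x = (-1/5), and C = 1/4.

At argument -1/5: a 2F1 with upper {1, 1}, lower {5/2}, scaled by C = 1/4. Verdict: none here - no I1-I6 shape fits x = -1/5 with lower {5/2}.


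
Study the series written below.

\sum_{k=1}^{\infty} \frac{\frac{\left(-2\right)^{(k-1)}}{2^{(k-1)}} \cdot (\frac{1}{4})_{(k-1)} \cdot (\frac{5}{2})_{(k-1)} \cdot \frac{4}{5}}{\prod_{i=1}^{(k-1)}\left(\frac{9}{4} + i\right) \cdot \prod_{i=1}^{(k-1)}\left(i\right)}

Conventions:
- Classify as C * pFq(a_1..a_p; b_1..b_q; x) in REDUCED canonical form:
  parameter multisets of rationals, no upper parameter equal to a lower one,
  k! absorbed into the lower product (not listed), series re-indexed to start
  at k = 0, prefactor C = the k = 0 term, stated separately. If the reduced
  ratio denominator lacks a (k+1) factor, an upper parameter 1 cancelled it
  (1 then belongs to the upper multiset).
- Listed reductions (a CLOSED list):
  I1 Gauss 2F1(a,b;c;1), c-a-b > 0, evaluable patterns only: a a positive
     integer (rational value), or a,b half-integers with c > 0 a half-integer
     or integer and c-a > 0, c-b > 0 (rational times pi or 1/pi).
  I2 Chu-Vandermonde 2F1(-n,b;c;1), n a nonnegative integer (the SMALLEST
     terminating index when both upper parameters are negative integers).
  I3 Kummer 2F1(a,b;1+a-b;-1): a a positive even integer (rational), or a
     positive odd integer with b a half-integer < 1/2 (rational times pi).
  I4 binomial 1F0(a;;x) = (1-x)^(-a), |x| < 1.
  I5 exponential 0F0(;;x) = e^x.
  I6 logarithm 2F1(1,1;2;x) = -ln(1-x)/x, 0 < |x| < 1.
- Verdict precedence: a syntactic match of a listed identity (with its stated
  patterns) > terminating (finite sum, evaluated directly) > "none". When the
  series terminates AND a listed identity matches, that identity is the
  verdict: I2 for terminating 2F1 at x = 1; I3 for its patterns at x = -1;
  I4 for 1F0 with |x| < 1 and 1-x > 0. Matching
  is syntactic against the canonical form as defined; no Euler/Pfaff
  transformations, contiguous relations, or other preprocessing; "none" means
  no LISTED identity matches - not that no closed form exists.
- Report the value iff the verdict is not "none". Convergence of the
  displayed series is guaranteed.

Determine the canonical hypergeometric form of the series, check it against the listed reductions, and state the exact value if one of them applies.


x = -1 here; the reduced form reads 2F1, upper {\frac{1}{4}, \frac{5}{2}}, lower {\frac{13}{4}}, C = \frac{4}{5}. Verdict: none - at argument -1 the multisets {\frac{1}{4}, \frac{5}{2}} ; {\frac{13}{4}} match no listed identity.

Structural cue: from the first term \frac{4}{5}: the lower running product (prefactor 4/5) is a rising factorial.
Adjacent-term ratio: r(k) = -1 * (k+\frac{1}{4}) (k+\frac{5}{2}) / [(k+\frac{13}{4}) (k+1)] - poly over poly, x = -1 from leading terms; C = \frac{4}{5} at k = 0.


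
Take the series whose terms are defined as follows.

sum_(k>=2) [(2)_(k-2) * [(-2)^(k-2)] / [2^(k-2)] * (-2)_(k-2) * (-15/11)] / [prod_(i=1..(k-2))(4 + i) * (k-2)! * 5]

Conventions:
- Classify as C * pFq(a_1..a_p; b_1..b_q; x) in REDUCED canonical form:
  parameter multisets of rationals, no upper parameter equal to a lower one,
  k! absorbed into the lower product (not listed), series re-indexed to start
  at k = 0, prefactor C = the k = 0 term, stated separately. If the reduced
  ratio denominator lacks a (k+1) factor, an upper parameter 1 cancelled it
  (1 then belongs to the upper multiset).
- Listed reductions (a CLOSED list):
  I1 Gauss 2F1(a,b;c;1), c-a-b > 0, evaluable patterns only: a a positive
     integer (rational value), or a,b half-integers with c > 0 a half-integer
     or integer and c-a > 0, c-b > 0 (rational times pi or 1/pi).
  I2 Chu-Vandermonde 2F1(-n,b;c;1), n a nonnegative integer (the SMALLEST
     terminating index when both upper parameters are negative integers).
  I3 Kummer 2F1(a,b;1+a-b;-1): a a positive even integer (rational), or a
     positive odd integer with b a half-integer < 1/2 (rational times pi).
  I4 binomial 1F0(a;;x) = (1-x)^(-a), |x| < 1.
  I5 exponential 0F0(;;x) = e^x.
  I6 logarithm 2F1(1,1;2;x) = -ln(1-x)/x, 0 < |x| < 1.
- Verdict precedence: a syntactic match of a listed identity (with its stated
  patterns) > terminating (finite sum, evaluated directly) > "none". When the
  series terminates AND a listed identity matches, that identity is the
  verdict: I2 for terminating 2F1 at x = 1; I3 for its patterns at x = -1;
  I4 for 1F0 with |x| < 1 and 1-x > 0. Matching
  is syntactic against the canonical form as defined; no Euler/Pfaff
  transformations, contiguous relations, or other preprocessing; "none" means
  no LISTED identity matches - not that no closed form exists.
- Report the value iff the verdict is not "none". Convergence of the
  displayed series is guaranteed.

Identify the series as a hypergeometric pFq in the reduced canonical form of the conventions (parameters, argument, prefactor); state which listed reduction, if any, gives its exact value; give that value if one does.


This is -3/11 * 2F1(-2, 2; 5; -1) in reduced canonical form. Verdict: this is Kummer (I3) (x = -1; c = 5 equals 1+a-b for upper {-2, 2}: listed pattern). Sum: -6/11.

Key step: t_0 = -3/11 here, and the two k-th powers (C = -3/11, x = -1) combine into one argument.
Ratio: r(k) = (-1) * (k-2) (k+2) / [(k+5) (k+1)] - rational in k, leading ratio (-1); with t_0 = -3/11, classification follows.


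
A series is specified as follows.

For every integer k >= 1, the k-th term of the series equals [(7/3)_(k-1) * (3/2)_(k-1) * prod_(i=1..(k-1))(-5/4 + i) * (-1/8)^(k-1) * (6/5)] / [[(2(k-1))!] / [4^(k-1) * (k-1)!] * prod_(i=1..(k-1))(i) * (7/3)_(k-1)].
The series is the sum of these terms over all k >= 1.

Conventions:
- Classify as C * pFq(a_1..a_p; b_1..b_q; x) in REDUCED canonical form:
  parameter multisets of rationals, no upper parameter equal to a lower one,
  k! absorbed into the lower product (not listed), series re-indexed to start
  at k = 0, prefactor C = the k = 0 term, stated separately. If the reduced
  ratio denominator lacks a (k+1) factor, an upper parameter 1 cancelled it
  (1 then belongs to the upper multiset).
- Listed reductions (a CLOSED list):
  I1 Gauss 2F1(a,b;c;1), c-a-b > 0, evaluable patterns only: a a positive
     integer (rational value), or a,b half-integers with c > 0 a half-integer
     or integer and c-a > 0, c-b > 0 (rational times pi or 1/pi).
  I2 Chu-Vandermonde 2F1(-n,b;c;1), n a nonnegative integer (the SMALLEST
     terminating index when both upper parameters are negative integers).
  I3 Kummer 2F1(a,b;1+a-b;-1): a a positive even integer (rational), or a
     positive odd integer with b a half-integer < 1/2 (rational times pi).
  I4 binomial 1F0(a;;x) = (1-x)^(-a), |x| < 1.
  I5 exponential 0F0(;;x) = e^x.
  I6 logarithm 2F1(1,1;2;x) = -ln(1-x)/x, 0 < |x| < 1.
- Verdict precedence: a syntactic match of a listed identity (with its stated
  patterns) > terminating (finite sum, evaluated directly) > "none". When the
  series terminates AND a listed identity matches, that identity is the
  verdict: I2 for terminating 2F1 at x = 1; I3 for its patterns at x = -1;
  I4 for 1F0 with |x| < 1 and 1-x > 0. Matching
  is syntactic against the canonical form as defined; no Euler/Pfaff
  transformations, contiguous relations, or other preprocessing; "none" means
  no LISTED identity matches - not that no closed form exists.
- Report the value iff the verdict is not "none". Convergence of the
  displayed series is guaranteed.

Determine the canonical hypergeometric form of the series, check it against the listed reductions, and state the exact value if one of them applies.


At argument -1/8: a 2F1 with upper {-1/4, 3/2}, lower {1/2}, scaled by C = 6/5. Verdict: none here - no I1-I6 shape fits x = -1/8 with lower {1/2}.

Structural cue: t_0 being 6/5, the running product (prefactor 6/5) telescopes to a rising factorial.
Step ratio: r(k) = (-1/8) * (k-1/4) (k+3/2) / [(k+1/2) (k+1)] - rational; roots negated = parameters, x = (-1/8), C = 6/5.


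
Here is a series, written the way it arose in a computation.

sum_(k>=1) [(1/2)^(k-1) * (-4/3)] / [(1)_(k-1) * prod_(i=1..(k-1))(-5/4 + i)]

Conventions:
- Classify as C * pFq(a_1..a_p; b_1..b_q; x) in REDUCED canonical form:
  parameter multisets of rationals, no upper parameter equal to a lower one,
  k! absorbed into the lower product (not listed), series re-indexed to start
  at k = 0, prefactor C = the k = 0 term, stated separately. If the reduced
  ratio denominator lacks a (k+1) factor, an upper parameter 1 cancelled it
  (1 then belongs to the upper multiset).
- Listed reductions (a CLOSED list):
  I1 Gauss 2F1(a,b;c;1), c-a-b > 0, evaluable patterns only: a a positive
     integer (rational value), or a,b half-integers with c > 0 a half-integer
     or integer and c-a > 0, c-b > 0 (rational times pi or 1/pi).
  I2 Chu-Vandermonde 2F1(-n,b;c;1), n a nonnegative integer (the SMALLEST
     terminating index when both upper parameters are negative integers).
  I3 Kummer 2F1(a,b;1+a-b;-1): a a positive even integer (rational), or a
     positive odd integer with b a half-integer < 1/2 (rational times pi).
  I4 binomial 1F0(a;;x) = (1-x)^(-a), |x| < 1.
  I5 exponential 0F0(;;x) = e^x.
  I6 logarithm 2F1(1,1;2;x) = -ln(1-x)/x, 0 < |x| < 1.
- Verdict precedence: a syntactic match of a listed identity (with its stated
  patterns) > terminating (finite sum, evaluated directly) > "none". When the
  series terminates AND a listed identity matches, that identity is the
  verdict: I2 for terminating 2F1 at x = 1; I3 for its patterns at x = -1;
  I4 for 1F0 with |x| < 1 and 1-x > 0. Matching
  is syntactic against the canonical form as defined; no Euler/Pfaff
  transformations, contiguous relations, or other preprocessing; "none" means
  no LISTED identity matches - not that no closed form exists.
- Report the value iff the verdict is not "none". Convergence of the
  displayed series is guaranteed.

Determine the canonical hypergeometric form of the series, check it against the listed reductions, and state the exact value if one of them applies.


Canonical form: C = -4/3 times 0F1 with upper {-}, lower {-1/4}, x = 1/2. Verdict: none (x = 1/2): each listed identity misses the multisets {-} ; {-1/4}.

First insight: t_0 being -4/3, (1)_k (C = -4/3) is k! itself.
Consecutive-term ratio: r(k) = (1/2) * 1 / [(k-1/4) (k+1)] - rational; roots negated = parameters, x = (1/2), C = -4/3.


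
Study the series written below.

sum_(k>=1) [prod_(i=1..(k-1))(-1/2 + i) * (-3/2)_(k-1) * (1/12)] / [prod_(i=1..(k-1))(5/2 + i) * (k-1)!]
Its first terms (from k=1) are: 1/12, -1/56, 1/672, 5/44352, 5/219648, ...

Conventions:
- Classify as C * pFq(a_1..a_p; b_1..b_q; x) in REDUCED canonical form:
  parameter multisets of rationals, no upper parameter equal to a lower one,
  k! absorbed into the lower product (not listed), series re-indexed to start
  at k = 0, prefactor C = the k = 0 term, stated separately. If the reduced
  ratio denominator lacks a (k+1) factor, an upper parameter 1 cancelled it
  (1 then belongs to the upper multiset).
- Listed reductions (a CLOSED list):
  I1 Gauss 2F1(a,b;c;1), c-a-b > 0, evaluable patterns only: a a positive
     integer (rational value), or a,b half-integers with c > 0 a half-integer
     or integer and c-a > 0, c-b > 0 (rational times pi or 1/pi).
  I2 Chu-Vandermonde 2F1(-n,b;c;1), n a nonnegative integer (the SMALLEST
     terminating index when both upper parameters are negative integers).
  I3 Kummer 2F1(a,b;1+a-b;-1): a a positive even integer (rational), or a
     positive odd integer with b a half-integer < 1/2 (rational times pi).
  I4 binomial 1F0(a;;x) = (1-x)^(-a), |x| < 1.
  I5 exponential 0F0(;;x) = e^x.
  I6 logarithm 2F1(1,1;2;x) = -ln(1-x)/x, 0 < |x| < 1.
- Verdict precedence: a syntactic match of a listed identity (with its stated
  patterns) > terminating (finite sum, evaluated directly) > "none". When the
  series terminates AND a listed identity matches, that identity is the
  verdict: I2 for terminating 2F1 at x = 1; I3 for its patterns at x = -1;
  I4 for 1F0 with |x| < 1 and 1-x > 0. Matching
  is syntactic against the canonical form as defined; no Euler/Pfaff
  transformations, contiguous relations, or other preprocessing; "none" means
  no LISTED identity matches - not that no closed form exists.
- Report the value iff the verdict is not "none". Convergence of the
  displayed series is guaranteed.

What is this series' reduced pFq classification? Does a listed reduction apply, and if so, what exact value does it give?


The tell: t_0 = 1/12 here, and the lower running product (C = 1/12) is a rising factorial.
Term ratio: r(k) = 1 * (k-3/2) (k+1/2) / [(k+7/2) (k+1)] - rational in k, leading ratio 1; with t_0 = 1/12, classification follows.

At argument 1: a 2F1 with upper {-3/2, 1/2}, lower {7/2}, scaled by C = 1/12. Verdict (x = 1): the half-integer Gauss pattern (I1) applies (x = 1; upper {-3/2, 1/2} half-integers, c = 7/2 in the evaluable pattern). Hence: (175/8192) * pi.


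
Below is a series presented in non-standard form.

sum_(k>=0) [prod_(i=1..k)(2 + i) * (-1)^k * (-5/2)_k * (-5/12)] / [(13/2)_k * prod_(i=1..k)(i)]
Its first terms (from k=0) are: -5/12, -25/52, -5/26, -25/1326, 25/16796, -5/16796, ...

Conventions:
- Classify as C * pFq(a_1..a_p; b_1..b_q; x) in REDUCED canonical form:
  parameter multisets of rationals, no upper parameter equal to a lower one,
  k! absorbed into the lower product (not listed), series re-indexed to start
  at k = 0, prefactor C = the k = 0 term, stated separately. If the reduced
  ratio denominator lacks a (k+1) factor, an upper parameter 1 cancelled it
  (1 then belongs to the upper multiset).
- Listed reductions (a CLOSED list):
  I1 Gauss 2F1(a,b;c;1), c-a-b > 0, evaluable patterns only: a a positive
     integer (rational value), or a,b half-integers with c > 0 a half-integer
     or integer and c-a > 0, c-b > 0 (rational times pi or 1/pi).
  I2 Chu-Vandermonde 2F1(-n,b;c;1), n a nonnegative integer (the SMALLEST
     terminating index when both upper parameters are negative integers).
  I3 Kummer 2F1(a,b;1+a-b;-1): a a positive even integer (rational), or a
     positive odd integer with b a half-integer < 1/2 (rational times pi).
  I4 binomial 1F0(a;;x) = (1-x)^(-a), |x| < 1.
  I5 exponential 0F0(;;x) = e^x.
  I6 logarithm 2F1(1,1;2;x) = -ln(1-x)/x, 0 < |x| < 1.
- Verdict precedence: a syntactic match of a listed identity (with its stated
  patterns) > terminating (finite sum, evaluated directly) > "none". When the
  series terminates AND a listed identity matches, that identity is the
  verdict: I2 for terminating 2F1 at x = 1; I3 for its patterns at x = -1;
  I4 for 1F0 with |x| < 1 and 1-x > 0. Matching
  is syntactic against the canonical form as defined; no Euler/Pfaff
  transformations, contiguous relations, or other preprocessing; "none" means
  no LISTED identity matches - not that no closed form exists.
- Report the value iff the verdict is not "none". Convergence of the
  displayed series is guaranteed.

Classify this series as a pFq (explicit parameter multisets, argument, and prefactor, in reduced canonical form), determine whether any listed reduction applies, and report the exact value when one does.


Classification (C = -5/12): 2F1 with upper {-5/2, 3}, lower {13/2}, argument x = -1. Verdict: Kummer (I3) applies (x = -1; c = 13/2 equals 1+a-b for upper {-5/2, 3}: listed pattern). Sum: (-5775/16384) * pi.

First insight: t_0 = -5/12 here, and the running product (prefactor -5/12) telescopes to a rising factorial.
Step ratio: r(k) = (-1) * (k-5/2) (k+3) / [(k+13/2) (k+1)] ; factor over Q: parameters, x = (-1), and C = -5/12.


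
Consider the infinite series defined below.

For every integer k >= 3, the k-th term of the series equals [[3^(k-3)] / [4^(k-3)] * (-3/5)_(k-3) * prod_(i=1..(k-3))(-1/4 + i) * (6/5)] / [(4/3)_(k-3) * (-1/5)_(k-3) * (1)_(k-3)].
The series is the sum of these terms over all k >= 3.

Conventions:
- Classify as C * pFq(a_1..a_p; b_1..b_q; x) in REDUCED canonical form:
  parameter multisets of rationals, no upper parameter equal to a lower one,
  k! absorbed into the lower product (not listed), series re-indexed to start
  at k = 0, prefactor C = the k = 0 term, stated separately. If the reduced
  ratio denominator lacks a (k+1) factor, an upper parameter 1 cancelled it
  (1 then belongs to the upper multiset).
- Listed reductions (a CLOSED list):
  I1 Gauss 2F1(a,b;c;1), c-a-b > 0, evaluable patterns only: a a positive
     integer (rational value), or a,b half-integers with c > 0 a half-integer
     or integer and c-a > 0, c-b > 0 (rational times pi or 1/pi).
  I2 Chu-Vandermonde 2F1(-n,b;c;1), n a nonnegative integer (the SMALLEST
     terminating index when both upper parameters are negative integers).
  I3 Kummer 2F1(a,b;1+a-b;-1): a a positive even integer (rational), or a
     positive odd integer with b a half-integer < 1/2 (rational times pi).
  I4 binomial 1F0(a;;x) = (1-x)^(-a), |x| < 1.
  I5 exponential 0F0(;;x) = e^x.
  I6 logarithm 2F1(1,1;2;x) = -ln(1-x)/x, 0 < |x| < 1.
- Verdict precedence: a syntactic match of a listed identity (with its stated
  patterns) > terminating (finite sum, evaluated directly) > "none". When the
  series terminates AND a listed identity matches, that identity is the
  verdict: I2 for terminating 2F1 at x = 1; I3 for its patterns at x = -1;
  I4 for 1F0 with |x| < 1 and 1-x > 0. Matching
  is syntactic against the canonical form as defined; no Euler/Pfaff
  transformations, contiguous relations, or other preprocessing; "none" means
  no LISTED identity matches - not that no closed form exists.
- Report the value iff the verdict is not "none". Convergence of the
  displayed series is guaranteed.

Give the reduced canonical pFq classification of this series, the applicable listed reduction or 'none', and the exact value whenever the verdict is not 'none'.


Reduced: x = 3/4, 2F2, upper = {-3/5, 3/4}, lower = {-1/5, 4/3}, C = 6/5. Verdict: no listed reduction: x = 3/4 and upper {-3/5, 3/4} fail every I1-I6 pattern.

Key step: t_0 being 6/5, the running product (prefactor 6/5) telescopes to a rising factorial.
Step ratio: r(k) = (3/4) * (k-3/5) (k+3/4) / [(k-1/5) (k+4/3) (k+1)] - rational; roots negated = parameters, x = (3/4), C = 6/5.


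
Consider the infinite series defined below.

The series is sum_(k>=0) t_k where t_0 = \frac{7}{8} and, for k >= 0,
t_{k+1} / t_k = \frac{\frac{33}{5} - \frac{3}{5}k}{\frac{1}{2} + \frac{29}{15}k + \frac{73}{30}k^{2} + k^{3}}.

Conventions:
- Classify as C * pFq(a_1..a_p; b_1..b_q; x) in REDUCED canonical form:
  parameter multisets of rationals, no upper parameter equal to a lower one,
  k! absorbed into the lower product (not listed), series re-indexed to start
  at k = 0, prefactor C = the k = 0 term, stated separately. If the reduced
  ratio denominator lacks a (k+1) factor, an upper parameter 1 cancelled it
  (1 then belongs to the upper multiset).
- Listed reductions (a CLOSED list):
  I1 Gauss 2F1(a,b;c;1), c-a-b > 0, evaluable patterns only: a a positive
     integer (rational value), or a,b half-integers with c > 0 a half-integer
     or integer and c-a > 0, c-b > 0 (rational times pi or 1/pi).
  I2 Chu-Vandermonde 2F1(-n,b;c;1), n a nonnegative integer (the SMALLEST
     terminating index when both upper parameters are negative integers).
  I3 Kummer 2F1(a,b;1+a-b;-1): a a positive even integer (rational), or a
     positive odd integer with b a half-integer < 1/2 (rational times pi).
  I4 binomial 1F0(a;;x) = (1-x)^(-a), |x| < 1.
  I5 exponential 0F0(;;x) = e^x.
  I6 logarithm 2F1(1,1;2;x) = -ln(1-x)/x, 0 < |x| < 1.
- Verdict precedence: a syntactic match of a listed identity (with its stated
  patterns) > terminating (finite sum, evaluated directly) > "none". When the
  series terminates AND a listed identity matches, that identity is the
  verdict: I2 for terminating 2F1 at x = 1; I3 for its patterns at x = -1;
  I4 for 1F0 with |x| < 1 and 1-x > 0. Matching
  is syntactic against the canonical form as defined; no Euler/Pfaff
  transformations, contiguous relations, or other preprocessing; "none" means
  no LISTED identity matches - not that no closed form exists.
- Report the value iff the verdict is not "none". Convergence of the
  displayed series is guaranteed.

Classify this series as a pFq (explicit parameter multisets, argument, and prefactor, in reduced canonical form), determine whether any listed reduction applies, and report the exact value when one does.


With C = \frac{7}{8}: the canonical form is 1F2(-11; \frac{3}{5}, \frac{5}{6}; -\frac{3}{5}). Verdict: terminating (-11 upstairs). 12 nonzero terms in all; added directly. Value: \frac{9197849924425811718027767}{335878519634260173571000}.

Structural cue: from the first term \frac{7}{8}: roots of the ratio polynomials (C = 7/8) are the negated parameters.
Adjacent-term ratio: r(k) = -\frac{3}{5} * (k-11) / [(k+\frac{3}{5}) (k+\frac{5}{6}) (k+1)] ; factor over Q: parameters, x = -\frac{3}{5}, and C = \frac{7}{8}.


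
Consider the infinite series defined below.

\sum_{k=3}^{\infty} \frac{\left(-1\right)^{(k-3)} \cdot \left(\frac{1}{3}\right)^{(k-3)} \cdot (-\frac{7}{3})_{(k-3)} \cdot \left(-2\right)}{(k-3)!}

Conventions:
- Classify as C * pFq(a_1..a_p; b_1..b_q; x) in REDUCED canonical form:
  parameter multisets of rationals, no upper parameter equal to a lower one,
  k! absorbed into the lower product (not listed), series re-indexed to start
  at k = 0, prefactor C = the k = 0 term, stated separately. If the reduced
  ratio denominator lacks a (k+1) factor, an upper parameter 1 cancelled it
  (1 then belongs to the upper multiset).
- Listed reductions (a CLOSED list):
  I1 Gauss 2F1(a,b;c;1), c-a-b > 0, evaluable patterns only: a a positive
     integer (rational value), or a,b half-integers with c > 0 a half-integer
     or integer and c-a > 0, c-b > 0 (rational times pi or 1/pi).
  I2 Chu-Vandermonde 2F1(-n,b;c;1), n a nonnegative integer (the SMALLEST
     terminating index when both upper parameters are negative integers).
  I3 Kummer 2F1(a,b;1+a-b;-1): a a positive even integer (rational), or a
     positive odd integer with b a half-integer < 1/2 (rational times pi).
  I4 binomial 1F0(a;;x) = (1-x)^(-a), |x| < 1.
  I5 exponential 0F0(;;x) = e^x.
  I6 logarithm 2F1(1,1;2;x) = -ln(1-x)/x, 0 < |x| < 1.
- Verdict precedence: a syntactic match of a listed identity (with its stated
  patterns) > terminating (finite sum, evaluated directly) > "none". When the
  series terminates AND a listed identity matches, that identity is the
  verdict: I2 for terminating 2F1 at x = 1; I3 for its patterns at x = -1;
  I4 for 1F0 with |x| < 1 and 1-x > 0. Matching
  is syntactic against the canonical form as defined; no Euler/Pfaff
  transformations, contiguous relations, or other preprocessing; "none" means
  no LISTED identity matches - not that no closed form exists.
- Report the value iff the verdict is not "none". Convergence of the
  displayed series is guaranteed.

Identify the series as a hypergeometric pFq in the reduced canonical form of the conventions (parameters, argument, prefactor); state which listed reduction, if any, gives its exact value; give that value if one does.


At argument -\frac{1}{3}: a 1F0 with upper {-\frac{7}{3}}, lower {-}, scaled by C = -2. Verdict: binomial (I4) matches (the 1F0 binomial series: exponent 7/3, x = -\frac{1}{3}). Its exact value is \left(-2\right) \cdot \left(\frac{4}{3}\right)^{\frac{7}{3}}.

Key observation: t_0 being -2, the (-1)^k factor (prefactor -2) folds into the argument's sign.
Ratio: r(k) = -\frac{1}{3} * (k-\frac{7}{3}) / [(k+1)] - rational in k, leading ratio -\frac{1}{3}; with t_0 = -2, classification follows.


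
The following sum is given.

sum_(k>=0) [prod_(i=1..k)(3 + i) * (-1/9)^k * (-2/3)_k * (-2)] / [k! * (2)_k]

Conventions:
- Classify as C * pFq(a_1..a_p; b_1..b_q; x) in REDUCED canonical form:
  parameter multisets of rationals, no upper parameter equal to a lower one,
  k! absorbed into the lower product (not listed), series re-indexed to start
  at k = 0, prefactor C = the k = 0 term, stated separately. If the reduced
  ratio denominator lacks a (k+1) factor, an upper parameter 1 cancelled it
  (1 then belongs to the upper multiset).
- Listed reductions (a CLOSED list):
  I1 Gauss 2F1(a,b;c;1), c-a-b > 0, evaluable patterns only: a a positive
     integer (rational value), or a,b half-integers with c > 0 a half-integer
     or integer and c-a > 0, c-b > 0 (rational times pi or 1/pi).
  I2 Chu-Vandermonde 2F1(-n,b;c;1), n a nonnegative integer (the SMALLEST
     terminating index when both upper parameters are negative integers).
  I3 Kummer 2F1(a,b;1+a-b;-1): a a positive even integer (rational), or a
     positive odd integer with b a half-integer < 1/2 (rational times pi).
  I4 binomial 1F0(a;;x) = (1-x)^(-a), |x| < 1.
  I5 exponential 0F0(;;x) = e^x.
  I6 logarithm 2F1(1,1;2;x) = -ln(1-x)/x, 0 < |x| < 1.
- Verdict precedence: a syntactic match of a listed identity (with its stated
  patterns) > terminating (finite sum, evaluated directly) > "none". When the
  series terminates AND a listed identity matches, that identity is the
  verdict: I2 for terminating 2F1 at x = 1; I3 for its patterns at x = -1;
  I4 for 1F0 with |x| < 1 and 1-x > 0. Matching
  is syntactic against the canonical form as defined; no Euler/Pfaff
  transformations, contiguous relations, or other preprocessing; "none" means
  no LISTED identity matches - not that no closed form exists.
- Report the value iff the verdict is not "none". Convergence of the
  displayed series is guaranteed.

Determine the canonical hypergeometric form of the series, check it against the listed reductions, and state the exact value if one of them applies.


x = -1/9 here; the reduced form reads 2F1, upper {-2/3, 4}, lower {2}, C = -2. Verdict: none. A 2F1 with upper {-2/3, 4} fits none of I1-I6 at x = -1/9; the sum runs forever.

Key observation: with t_0 = -2, the running product (C = -2, x = -1/9) telescopes to a rising factorial.
Term ratio: r(k) = (-1/9) * (k-2/3) (k+4) / [(k+2) (k+1)] - rational in k. x = (-1/9); t_0 = -2; negate the roots.


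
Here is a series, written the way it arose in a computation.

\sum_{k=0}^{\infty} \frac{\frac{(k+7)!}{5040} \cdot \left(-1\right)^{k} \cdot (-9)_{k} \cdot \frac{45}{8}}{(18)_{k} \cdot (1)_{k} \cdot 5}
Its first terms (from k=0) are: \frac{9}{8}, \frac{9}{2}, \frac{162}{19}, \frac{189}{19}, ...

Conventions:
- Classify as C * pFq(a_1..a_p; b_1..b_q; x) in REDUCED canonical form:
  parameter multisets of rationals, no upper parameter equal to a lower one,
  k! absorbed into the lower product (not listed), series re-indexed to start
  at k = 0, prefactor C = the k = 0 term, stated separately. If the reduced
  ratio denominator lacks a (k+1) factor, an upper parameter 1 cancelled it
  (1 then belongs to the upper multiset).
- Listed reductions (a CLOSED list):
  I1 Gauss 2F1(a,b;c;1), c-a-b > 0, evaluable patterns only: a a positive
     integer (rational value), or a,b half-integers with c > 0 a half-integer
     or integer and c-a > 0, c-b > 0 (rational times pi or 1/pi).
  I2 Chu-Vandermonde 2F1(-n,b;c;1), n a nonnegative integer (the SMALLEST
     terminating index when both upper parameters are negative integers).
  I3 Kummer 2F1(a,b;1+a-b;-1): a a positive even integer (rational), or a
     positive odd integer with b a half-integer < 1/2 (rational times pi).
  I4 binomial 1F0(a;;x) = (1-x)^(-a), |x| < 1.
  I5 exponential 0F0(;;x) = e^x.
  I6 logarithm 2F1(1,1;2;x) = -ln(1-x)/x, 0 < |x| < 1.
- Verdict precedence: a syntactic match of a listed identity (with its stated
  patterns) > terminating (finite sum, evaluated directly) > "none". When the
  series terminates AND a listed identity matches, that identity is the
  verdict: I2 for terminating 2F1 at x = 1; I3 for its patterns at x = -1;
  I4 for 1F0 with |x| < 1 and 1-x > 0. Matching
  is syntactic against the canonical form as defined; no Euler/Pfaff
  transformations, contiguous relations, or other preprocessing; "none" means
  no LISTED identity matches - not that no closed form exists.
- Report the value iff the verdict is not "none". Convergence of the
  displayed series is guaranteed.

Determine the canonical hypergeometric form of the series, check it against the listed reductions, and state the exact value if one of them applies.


Canonical form: C = \frac{9}{8} times 2F1 with upper {-9, 8}, lower {18}, x = -1. Verdict: Kummer's theorem (I3) applies (x = -1; c = 18 equals 1+a-b for upper {-9, 8}: listed pattern). Its exact value is \frac{153}{4}.

Key step: with t_0 = \frac{9}{8}, the factorial ratio (C = 9/8) (k+a-1)!/(a-1)! is a rising factorial (a)_k.
Consecutive-term ratio: r(k) = -1 * (k-9) (k+8) / [(k+18) (k+1)] - rational in k. x = -1; t_0 = \frac{9}{8}; negate the roots.


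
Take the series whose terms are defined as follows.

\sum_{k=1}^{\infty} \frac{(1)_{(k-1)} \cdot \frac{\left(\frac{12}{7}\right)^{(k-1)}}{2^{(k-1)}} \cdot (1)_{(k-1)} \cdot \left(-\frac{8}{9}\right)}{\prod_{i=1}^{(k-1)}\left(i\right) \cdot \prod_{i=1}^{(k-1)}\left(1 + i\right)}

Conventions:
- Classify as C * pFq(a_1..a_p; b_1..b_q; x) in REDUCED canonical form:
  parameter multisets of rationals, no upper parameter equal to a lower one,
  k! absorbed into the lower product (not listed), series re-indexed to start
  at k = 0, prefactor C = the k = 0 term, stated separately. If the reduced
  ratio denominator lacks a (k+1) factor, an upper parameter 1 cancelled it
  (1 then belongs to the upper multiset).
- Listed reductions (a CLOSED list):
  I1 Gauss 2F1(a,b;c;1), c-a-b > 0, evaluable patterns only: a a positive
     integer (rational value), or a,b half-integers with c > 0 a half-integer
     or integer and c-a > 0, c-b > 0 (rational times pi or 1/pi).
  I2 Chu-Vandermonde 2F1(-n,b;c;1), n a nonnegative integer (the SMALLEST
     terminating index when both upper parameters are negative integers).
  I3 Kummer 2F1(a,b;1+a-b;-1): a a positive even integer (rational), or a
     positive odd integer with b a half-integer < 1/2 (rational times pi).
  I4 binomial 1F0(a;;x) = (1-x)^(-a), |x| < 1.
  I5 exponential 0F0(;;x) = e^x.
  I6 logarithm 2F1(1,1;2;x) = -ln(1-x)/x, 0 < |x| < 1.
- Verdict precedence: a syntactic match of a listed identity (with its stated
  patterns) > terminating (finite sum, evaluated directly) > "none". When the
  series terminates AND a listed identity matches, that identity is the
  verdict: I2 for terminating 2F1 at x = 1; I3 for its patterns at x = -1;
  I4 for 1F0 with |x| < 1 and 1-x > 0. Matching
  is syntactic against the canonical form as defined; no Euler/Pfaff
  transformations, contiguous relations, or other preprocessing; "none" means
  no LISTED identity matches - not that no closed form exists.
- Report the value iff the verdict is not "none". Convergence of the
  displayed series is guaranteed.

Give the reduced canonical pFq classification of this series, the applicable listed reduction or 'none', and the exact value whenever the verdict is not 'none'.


With C = -\frac{8}{9}: the canonical form is 2F1(1, 1; 2; \frac{6}{7}). Verdict at x = \frac{6}{7}: the logarithmic series (I6) matches (the logarithm: parameters (1,1;2), x = \frac{6}{7}). Exact value: \frac{28}{27} \cdot \ln\left(\frac{1}{7}\right).

Key step: t_0 = -\frac{8}{9} here, and the lower running product (C = -8/9, x = 6/7) is a rising factorial.
Adjacent-term ratio: r(k) = \frac{6}{7} * (k+1) (k+1) / [(k+2) (k+1)] - rational in k. x = \frac{6}{7}; t_0 = -\frac{8}{9}; negate the roots.


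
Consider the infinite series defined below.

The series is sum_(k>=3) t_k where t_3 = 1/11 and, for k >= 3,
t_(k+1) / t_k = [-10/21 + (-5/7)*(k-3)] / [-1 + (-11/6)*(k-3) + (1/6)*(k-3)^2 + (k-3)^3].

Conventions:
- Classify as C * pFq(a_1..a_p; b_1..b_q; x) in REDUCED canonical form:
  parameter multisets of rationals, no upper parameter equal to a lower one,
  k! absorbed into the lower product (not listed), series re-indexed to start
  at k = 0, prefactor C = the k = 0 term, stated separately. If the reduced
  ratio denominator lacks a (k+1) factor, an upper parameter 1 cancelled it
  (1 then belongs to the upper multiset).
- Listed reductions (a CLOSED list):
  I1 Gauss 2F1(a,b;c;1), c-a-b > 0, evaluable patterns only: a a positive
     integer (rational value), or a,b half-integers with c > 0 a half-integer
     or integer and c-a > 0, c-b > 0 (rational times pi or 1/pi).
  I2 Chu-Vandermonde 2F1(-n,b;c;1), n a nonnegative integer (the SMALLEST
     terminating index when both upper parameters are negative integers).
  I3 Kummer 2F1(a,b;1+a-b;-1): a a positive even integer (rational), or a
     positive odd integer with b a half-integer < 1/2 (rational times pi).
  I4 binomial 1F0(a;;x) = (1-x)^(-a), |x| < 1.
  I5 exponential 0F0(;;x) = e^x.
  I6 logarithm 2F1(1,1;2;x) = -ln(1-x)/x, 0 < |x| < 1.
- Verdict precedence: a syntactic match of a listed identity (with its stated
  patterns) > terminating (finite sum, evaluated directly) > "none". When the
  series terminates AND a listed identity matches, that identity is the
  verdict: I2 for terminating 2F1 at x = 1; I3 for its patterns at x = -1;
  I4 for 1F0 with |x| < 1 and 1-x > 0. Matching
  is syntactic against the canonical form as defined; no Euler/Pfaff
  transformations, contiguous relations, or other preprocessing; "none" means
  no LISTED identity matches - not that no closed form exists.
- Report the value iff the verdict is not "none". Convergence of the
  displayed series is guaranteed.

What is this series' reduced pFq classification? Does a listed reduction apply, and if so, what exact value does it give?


The series (x = -5/7) is 0F1: upper {-}, lower {-3/2}, prefactor 1/11. Verdict: none. No listed pattern accepts 0F1(-; -3/2; -5/7).

Key observation: t_0 being 1/11, factor the ratio over Q (C = 1/11): negated roots = parameters.
Adjacent-term ratio: r(k) = (-5/7) * 1 / [(k-3/2) (k+1)] - poly over poly, x = (-5/7) from leading terms; C = 1/11 at k = 0.
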